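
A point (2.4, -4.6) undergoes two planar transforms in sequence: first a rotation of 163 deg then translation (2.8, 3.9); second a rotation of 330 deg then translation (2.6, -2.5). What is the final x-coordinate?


After transform 1:
x1 = cos(163)*2.4 - sin(163)*-4.6 + 2.8 = 1.8498
y1 = sin(163)*2.4 + cos(163)*-4.6 + 3.9 = 9.0007
After transform 2:
x2 = cos(330)*1.8498 - sin(330)*9.0007 + 2.6
= 8.7023


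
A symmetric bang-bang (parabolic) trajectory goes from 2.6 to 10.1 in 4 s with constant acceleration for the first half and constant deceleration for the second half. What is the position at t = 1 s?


Symmetric rest-to-rest: each phase covers (pf-p0)/2 in time T/2. 0.5*a*(T/2)^2 = (pf-p0)/2 => a = 4*(pf-p0)/T^2
a = 4*(10.1-2.6)/4^2 = 1.875
t = 1 is in the acceleration phase (t <= T/2).
p = p0 + 0.5*a*t^2 = 2.6 + 0.5*1.875*1^2
= 3.5375


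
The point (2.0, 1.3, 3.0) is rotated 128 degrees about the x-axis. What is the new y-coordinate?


Rotation about x-axis: y' = y*cos(theta) - z*sin(theta)
= 1.3 * -0.6157 - 3.0 * 0.788
= -3.1644


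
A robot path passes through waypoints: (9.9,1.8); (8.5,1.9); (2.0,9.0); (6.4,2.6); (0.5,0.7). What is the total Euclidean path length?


Segment lengths:
  seg1 = sqrt((-1.4)^2 + (0.1)^2) = 1.4036
  seg2 = sqrt((-6.5)^2 + (7.1)^2) = 9.626
  seg3 = sqrt((4.4)^2 + (-6.4)^2) = 7.7666
  seg4 = sqrt((-5.9)^2 + (-1.9)^2) = 6.1984
Total = 24.9946


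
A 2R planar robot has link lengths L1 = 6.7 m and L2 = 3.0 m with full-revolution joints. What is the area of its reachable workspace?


r_max = L1 + L2 = 9.7 m
r_min = |L1 - L2| = 3.7 m
Area = pi*(r_max^2 - r_min^2)
= pi*(94.09 - 13.69)
= pi * 80.4
= 252.584 m^2


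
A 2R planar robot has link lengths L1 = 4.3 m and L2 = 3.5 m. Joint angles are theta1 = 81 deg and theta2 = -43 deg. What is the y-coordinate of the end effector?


Convert angles to radians: theta1 = 1.4137, theta2 = -0.7505
y = L1*sin(theta1) + L2*sin(theta1+theta2)
y = 4.2471 + 2.1548
y = 6.4019


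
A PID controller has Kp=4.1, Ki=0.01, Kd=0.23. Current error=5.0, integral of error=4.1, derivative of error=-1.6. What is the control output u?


u = Kp*e + Ki*int(e) + Kd*de/dt
= 4.1*5.0 + 0.01*4.1 + 0.23*(-1.6)
= 20.5 + 0.041 + -0.368
= 20.173


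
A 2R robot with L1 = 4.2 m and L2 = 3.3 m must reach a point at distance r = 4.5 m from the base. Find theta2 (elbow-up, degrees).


cos(theta2) = (r^2 - L1^2 - L2^2) / (2*L1*L2)
cos(theta2) = (20.25 - 17.64 - 10.89) / 27.72
cos(theta2) = -0.298701
theta2 = 107.3796 degrees


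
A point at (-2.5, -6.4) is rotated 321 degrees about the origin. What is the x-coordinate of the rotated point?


x' = x*cos(theta) - y*sin(theta)
cos(321 deg) = 0.7771, sin(321 deg) = -0.6293
x' = -2.5 * 0.7771 - -6.4 * -0.6293
= -1.9429 - 4.0277
= -5.9705


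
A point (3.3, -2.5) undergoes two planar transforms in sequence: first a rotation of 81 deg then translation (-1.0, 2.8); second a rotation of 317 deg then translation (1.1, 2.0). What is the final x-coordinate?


After transform 1:
x1 = cos(81)*3.3 - sin(81)*-2.5 + -1.0 = 1.9855
y1 = sin(81)*3.3 + cos(81)*-2.5 + 2.8 = 5.6683
After transform 2:
x2 = cos(317)*1.9855 - sin(317)*5.6683 + 1.1
= 6.4178


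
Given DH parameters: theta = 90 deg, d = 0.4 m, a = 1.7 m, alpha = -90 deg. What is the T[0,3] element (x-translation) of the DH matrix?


T[0,3] = a * cos(theta)
= 1.7 * cos(90 deg)
= 1.7 * 0.0
= 0.0


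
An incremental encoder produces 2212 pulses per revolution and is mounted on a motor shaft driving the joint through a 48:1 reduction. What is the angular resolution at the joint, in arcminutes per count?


counts per rev = 2212
effective counts at joint = 2212 * 48 = 106176
resolution = 360*60 / 106176
= 0.2034 arcmin/count


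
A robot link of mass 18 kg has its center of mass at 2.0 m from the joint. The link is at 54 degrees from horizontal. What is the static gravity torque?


tau = m*g*L*cos(angle)
= 18 * 9.81 * 2.0 * cos(54 deg)
= 18 * 9.81 * 2.0 * 0.5878
= 207.5822 Nm


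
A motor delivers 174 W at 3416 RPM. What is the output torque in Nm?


omega = 3416 * 2*pi/60 = 357.7227 rad/s
tau = P / omega = 174 / 357.7227
= 0.4864 Nm


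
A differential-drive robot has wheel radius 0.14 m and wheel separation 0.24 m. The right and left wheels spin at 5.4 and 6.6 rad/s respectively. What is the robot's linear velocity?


vR = r*wR = 0.14*5.4 = 0.756 m/s
vL = r*wL = 0.14*6.6 = 0.924 m/s
v = (vR+vL)/2 = 0.84 m/s
omega = (vR-vL)/L = -0.7 rad/s
linear velocity = 0.84 m/s


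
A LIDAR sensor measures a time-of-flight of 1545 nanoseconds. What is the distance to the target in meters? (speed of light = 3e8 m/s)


tof = 1545 ns = 1.545e-06 s
dist = c * tof / 2
= 3e8 * 1.545e-06 / 2
= 231.75 m


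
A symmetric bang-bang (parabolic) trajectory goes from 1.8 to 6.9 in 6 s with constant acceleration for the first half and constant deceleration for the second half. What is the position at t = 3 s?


Symmetric rest-to-rest: each phase covers (pf-p0)/2 in time T/2. 0.5*a*(T/2)^2 = (pf-p0)/2 => a = 4*(pf-p0)/T^2
a = 4*(6.9-1.8)/6^2 = 0.5667
t = 3 is in the acceleration phase (t <= T/2).
p = p0 + 0.5*a*t^2 = 1.8 + 0.5*0.5667*3^2
= 4.35


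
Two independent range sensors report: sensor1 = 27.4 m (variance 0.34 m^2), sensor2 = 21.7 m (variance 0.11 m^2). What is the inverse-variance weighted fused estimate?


w1 = (1/var1) / (1/var1 + 1/var2)
   = 2.9412 / (2.9412 + 9.0909) = 0.2444
w2 = 1 - w1 = 0.7556
fused = w1*s1 + w2*s2 = 6.6978 + 16.3956
= 23.0933 m


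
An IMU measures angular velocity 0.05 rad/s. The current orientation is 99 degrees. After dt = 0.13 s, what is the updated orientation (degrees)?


delta_theta = w * dt = 0.05 * 0.13 = 0.0065 rad
= 0.3724 deg
theta_new = 99 + 0.3724 = 99.3724 deg


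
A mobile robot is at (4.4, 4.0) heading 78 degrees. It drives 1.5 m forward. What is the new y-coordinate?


y_new = y0 + d*sin(theta)
= 4.0 + 1.5*sin(78)
= 4.0 + 1.4672
= 5.4672


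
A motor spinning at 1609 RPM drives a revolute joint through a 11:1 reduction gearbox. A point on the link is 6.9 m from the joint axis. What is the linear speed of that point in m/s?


omega_motor = 1609 * 2*pi/60 = 168.4941 rad/s
omega_joint = omega_motor / 11 = 15.3176 rad/s
v = omega_joint * r = 15.3176 * 6.9
= 105.6917 m/s


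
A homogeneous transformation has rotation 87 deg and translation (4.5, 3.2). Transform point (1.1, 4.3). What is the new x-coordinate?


x' = cos(theta)*px - sin(theta)*py + tx
= 0.0523*1.1 - 0.9986*4.3 + 4.5
= 0.2635


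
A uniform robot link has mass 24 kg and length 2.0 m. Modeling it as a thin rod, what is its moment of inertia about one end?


I = (1/3) * m * L^2
= (1/3) * 24 * 2.0^2
= 0.333333 * 24 * 4.0
= 32.0 kg*m^2


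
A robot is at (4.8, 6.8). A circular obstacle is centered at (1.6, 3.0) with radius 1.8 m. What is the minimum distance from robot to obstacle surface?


center_dist = sqrt((4.8-1.6)^2 + (6.8-3.0)^2)
= sqrt(10.24 + 14.44)
= 4.9679
min_dist = center_dist - radius = 4.9679 - 1.8 = 3.1679 m


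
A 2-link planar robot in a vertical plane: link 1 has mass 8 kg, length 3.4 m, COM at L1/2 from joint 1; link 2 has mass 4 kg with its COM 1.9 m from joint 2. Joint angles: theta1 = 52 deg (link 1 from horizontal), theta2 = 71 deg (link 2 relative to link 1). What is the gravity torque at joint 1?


Horizontal distance from joint 1 to link-1 COM:
  x_c1 = (L1/2)*cos(t1) = 1.7 * 0.6157 = 1.0466 m
Horizontal distance from joint 1 to link-2 COM:
  x_c2 = L1*cos(t1) + Lc2*cos(t1+t2)
       = 3.4*0.6157 + 1.9*-0.5446 = 1.0584 m
tau1 = m1*g*x_c1 + m2*g*x_c2
     = 8*9.81*1.0466 + 4*9.81*1.0584
     = 82.1391 + 41.533
     = 123.6721 Nm


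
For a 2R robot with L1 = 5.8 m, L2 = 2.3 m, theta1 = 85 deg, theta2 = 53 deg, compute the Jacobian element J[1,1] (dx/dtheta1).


J[1,1] = -L1*sin(t1) - L2*sin(t1+t2)
= -5.8*sin(85) - 2.3*sin(138)
= -7.3169


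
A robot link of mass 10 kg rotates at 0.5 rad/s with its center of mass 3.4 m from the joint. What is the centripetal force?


F = m * omega^2 * r
= 10 * 0.5^2 * 3.4
= 10 * 0.25 * 3.4
= 8.5 N


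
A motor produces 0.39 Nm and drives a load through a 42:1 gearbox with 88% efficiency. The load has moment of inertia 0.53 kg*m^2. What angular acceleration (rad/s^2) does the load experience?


tau_out = tau_motor * N * eta
= 0.39 * 42 * 0.88 = 14.4144 Nm
alpha = tau_out / I = 14.4144 / 0.53
= 27.197 rad/s^2


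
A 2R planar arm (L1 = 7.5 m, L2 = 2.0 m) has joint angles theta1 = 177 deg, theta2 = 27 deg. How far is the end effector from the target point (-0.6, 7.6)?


End effector via forward kinematics:
x = L1*cos(t1) + L2*cos(t1+t2) = -9.3168
y = L1*sin(t1) + L2*sin(t1+t2) = -0.421
Distance to target:
d = sqrt((-0.6 - -9.3168)^2 + (7.6 - -0.421)^2)
= sqrt(75.9828 + 64.3357)
= 11.8456 m


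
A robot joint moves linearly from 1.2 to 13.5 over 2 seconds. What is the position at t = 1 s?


s = t/T = 1/2 = 0.5
p(t) = p0 + (pf-p0)*s
= 1.2 + (13.5 - 1.2) * 0.5
= 7.35


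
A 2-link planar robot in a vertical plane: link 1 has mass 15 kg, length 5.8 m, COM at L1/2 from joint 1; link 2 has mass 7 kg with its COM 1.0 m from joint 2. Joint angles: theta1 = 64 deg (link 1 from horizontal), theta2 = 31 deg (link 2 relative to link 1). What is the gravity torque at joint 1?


Horizontal distance from joint 1 to link-1 COM:
  x_c1 = (L1/2)*cos(t1) = 2.9 * 0.4384 = 1.2713 m
Horizontal distance from joint 1 to link-2 COM:
  x_c2 = L1*cos(t1) + Lc2*cos(t1+t2)
       = 5.8*0.4384 + 1.0*-0.0872 = 2.4554 m
tau1 = m1*g*x_c1 + m2*g*x_c2
     = 15*9.81*1.2713 + 7*9.81*2.4554
     = 187.0683 + 168.6121
     = 355.6804 Nm


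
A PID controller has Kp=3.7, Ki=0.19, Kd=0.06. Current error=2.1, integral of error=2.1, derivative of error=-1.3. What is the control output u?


u = Kp*e + Ki*int(e) + Kd*de/dt
= 3.7*2.1 + 0.19*2.1 + 0.06*(-1.3)
= 7.77 + 0.399 + -0.078
= 8.091


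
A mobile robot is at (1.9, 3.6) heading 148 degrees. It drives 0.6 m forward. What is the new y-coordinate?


y_new = y0 + d*sin(theta)
= 3.6 + 0.6*sin(148)
= 3.6 + 0.318
= 3.918


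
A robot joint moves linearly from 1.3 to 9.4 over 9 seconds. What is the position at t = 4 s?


s = t/T = 4/9 = 0.4444
p(t) = p0 + (pf-p0)*s
= 1.3 + (9.4 - 1.3) * 0.4444
= 4.9


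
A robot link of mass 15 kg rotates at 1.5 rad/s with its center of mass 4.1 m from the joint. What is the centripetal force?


F = m * omega^2 * r
= 15 * 1.5^2 * 4.1
= 15 * 2.25 * 4.1
= 138.375 N


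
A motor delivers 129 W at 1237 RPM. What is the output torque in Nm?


omega = 1237 * 2*pi/60 = 129.5383 rad/s
tau = P / omega = 129 / 129.5383
= 0.9958 Nm


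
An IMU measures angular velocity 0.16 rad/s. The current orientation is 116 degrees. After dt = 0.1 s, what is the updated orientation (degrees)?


delta_theta = w * dt = 0.16 * 0.1 = 0.016 rad
= 0.9167 deg
theta_new = 116 + 0.9167 = 116.9167 deg


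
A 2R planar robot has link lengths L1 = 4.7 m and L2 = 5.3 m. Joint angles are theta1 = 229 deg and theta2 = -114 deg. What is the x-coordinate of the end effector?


Convert angles to radians: theta1 = 3.9968, theta2 = -1.9897
x = L1*cos(theta1) + L2*cos(theta1+theta2)
x = -3.0835 + -2.2399
x = -5.3234


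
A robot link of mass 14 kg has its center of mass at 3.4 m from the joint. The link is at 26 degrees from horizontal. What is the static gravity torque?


tau = m*g*L*cos(angle)
= 14 * 9.81 * 3.4 * cos(26 deg)
= 14 * 9.81 * 3.4 * 0.8988
= 419.6973 Nm


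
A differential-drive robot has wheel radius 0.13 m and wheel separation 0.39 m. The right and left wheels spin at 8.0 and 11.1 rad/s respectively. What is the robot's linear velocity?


vR = r*wR = 0.13*8.0 = 1.04 m/s
vL = r*wL = 0.13*11.1 = 1.443 m/s
v = (vR+vL)/2 = 1.2415 m/s
omega = (vR-vL)/L = -1.0333 rad/s
linear velocity = 1.2415 m/s


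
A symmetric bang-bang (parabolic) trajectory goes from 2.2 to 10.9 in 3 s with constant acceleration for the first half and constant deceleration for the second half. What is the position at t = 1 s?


Symmetric rest-to-rest: each phase covers (pf-p0)/2 in time T/2. 0.5*a*(T/2)^2 = (pf-p0)/2 => a = 4*(pf-p0)/T^2
a = 4*(10.9-2.2)/3^2 = 3.8667
t = 1 is in the acceleration phase (t <= T/2).
p = p0 + 0.5*a*t^2 = 2.2 + 0.5*3.8667*1^2
= 4.1333


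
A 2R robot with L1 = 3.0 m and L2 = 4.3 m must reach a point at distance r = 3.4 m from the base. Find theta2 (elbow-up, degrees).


cos(theta2) = (r^2 - L1^2 - L2^2) / (2*L1*L2)
cos(theta2) = (11.56 - 9.0 - 18.49) / 25.8
cos(theta2) = -0.617442
theta2 = 128.1296 degrees


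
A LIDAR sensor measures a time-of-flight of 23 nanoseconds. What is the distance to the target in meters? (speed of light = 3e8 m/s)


tof = 23 ns = 2.3e-08 s
dist = c * tof / 2
= 3e8 * 2.3e-08 / 2
= 3.45 m


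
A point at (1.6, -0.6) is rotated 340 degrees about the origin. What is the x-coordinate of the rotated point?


x' = x*cos(theta) - y*sin(theta)
cos(340 deg) = 0.9397, sin(340 deg) = -0.342
x' = 1.6 * 0.9397 - -0.6 * -0.342
= 1.5035 - 0.2052
= 1.2983


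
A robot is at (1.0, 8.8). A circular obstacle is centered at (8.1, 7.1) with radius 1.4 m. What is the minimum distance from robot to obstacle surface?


center_dist = sqrt((1.0-8.1)^2 + (8.8-7.1)^2)
= sqrt(50.41 + 2.89)
= 7.3007
min_dist = center_dist - radius = 7.3007 - 1.4 = 5.9007 m


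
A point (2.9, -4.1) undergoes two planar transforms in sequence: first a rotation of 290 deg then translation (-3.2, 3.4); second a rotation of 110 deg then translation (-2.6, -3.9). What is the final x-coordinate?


After transform 1:
x1 = cos(290)*2.9 - sin(290)*-4.1 + -3.2 = -6.0609
y1 = sin(290)*2.9 + cos(290)*-4.1 + 3.4 = -0.7274
After transform 2:
x2 = cos(110)*-6.0609 - sin(110)*-0.7274 + -2.6
= 0.1565


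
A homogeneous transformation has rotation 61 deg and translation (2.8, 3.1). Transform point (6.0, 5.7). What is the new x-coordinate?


x' = cos(theta)*px - sin(theta)*py + tx
= 0.4848*6.0 - 0.8746*5.7 + 2.8
= 0.7235


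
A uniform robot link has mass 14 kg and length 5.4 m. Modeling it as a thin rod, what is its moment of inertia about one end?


I = (1/3) * m * L^2
= (1/3) * 14 * 5.4^2
= 0.333333 * 14 * 29.16
= 136.08 kg*m^2


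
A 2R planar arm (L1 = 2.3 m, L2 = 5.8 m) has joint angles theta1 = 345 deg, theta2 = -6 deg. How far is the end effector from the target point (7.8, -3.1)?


End effector via forward kinematics:
x = L1*cos(t1) + L2*cos(t1+t2) = 7.6364
y = L1*sin(t1) + L2*sin(t1+t2) = -2.6738
Distance to target:
d = sqrt((7.8 - 7.6364)^2 + (-3.1 - -2.6738)^2)
= sqrt(0.0268 + 0.1816)
= 0.4565 m


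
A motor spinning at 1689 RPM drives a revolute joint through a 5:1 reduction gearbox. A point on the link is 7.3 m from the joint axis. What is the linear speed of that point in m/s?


omega_motor = 1689 * 2*pi/60 = 176.8717 rad/s
omega_joint = omega_motor / 5 = 35.3743 rad/s
v = omega_joint * r = 35.3743 * 7.3
= 258.2326 m/s


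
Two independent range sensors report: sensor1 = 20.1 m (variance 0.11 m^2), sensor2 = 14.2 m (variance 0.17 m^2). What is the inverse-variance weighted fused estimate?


w1 = (1/var1) / (1/var1 + 1/var2)
   = 9.0909 / (9.0909 + 5.8824) = 0.6071
w2 = 1 - w1 = 0.3929
fused = w1*s1 + w2*s2 = 12.2036 + 5.5786
= 17.7821 m


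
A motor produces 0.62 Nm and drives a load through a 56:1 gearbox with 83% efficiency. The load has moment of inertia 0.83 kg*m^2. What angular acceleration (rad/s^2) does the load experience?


tau_out = tau_motor * N * eta
= 0.62 * 56 * 0.83 = 28.8176 Nm
alpha = tau_out / I = 28.8176 / 0.83
= 34.72 rad/s^2


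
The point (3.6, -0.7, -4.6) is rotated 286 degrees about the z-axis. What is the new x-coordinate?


Rotation about z-axis: x' = x*cos(theta) - y*sin(theta)
= 3.6 * 0.2756 - -0.7 * -0.9613
= 0.3194


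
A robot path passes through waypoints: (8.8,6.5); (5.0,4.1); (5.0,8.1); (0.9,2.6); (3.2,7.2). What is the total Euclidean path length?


Segment lengths:
  seg1 = sqrt((-3.8)^2 + (-2.4)^2) = 4.4944
  seg2 = sqrt((0.0)^2 + (4.0)^2) = 4.0
  seg3 = sqrt((-4.1)^2 + (-5.5)^2) = 6.86
  seg4 = sqrt((2.3)^2 + (4.6)^2) = 5.143
Total = 20.4974


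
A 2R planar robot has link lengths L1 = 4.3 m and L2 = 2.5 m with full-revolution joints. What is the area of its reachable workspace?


r_max = L1 + L2 = 6.8 m
r_min = |L1 - L2| = 1.8 m
Area = pi*(r_max^2 - r_min^2)
= pi*(46.24 - 3.24)
= pi * 43.0
= 135.0885 m^2


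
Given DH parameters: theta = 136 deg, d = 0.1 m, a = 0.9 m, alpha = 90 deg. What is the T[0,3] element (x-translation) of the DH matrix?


T[0,3] = a * cos(theta)
= 0.9 * cos(136 deg)
= 0.9 * -0.7193
= -0.6474


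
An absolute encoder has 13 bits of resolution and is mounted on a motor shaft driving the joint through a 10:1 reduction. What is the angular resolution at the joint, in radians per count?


counts = 2^13 = 8192
effective counts at joint = 8192 * 10 = 81920
resolution = 2*pi / 81920
= 7.6699e-05 rad/count


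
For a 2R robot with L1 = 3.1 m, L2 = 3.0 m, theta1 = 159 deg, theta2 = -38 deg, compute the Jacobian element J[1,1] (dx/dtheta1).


J[1,1] = -L1*sin(t1) - L2*sin(t1+t2)
= -3.1*sin(159) - 3.0*sin(121)
= -3.6824


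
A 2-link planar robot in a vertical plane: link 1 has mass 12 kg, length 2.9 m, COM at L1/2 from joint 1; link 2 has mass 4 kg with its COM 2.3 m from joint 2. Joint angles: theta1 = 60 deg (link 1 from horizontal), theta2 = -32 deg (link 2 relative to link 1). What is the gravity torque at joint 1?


Horizontal distance from joint 1 to link-1 COM:
  x_c1 = (L1/2)*cos(t1) = 1.45 * 0.5 = 0.725 m
Horizontal distance from joint 1 to link-2 COM:
  x_c2 = L1*cos(t1) + Lc2*cos(t1+t2)
       = 2.9*0.5 + 2.3*0.8829 = 3.4808 m
tau1 = m1*g*x_c1 + m2*g*x_c2
     = 12*9.81*0.725 + 4*9.81*3.4808
     = 85.347 + 136.5858
     = 221.9328 Nm


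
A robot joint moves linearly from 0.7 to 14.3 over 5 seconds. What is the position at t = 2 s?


s = t/T = 2/5 = 0.4
p(t) = p0 + (pf-p0)*s
= 0.7 + (14.3 - 0.7) * 0.4
= 6.14


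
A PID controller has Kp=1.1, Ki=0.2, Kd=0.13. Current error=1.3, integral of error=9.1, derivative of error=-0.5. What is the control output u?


u = Kp*e + Ki*int(e) + Kd*de/dt
= 1.1*1.3 + 0.2*9.1 + 0.13*(-0.5)
= 1.43 + 1.82 + -0.065
= 3.185


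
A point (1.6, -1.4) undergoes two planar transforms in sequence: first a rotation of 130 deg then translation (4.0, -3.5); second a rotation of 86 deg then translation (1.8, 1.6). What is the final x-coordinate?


After transform 1:
x1 = cos(130)*1.6 - sin(130)*-1.4 + 4.0 = 4.044
y1 = sin(130)*1.6 + cos(130)*-1.4 + -3.5 = -1.3744
After transform 2:
x2 = cos(86)*4.044 - sin(86)*-1.3744 + 1.8
= 3.4532


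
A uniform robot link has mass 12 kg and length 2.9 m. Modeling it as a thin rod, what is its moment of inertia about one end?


I = (1/3) * m * L^2
= (1/3) * 12 * 2.9^2
= 0.333333 * 12 * 8.41
= 33.64 kg*m^2


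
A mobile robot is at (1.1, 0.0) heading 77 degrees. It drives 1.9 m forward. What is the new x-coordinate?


x_new = x0 + d*cos(theta)
= 1.1 + 1.9*cos(77)
= 1.1 + 0.4274
= 1.5274


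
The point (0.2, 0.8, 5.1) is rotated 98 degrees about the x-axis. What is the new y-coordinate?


Rotation about x-axis: y' = y*cos(theta) - z*sin(theta)
= 0.8 * -0.1392 - 5.1 * 0.9903
= -5.1617


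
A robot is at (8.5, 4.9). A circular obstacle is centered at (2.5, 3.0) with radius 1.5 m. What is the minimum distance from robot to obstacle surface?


center_dist = sqrt((8.5-2.5)^2 + (4.9-3.0)^2)
= sqrt(36.0 + 3.61)
= 6.2936
min_dist = center_dist - radius = 6.2936 - 1.5 = 4.7936 m


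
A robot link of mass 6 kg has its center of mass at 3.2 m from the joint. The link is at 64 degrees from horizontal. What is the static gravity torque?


tau = m*g*L*cos(angle)
= 6 * 9.81 * 3.2 * cos(64 deg)
= 6 * 9.81 * 3.2 * 0.4384
= 82.5681 Nm


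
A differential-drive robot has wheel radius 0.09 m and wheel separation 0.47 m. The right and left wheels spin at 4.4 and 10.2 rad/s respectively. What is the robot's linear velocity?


vR = r*wR = 0.09*4.4 = 0.396 m/s
vL = r*wL = 0.09*10.2 = 0.918 m/s
v = (vR+vL)/2 = 0.657 m/s
omega = (vR-vL)/L = -1.1106 rad/s
linear velocity = 0.657 m/s


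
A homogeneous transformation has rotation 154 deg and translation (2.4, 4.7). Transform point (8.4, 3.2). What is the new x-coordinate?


x' = cos(theta)*px - sin(theta)*py + tx
= -0.8988*8.4 - 0.4384*3.2 + 2.4
= -6.5527


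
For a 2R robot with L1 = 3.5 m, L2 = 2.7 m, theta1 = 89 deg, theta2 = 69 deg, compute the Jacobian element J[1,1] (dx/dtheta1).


J[1,1] = -L1*sin(t1) - L2*sin(t1+t2)
= -3.5*sin(89) - 2.7*sin(158)
= -4.5109


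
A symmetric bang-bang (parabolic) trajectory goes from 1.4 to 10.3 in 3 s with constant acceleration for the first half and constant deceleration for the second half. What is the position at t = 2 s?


Symmetric rest-to-rest: each phase covers (pf-p0)/2 in time T/2. 0.5*a*(T/2)^2 = (pf-p0)/2 => a = 4*(pf-p0)/T^2
a = 4*(10.3-1.4)/3^2 = 3.9556
t = 2 is in the deceleration phase (t > T/2).
p = pf - 0.5*a*(T-t)^2 = 10.3 - 0.5*3.9556*1^2
= 8.3222


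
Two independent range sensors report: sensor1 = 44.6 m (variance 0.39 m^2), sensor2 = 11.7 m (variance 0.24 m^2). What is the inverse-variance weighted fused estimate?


w1 = (1/var1) / (1/var1 + 1/var2)
   = 2.5641 / (2.5641 + 4.1667) = 0.381
w2 = 1 - w1 = 0.619
fused = w1*s1 + w2*s2 = 16.9905 + 7.2429
= 24.2333 m


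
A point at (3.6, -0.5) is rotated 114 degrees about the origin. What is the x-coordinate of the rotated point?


x' = x*cos(theta) - y*sin(theta)
cos(114 deg) = -0.4067, sin(114 deg) = 0.9135
x' = 3.6 * -0.4067 - -0.5 * 0.9135
= -1.4643 - -0.4568
= -1.0075


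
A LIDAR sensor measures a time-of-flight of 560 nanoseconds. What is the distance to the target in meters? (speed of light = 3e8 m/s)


tof = 560 ns = 5.6e-07 s
dist = c * tof / 2
= 3e8 * 5.6e-07 / 2
= 84.0 m


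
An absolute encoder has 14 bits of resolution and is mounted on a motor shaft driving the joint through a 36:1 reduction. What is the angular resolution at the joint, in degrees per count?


counts = 2^14 = 16384
effective counts at joint = 16384 * 36 = 589824
resolution = 360 / 589824
= 6.1035e-04 deg/count


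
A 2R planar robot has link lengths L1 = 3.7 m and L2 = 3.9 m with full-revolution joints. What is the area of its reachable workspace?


r_max = L1 + L2 = 7.6 m
r_min = |L1 - L2| = 0.2 m
Area = pi*(r_max^2 - r_min^2)
= pi*(57.76 - 0.04)
= pi * 57.72
= 181.3327 m^2


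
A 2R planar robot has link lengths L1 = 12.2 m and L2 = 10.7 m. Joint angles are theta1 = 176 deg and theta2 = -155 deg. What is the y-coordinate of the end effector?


Convert angles to radians: theta1 = 3.0718, theta2 = -2.7053
y = L1*sin(theta1) + L2*sin(theta1+theta2)
y = 0.851 + 3.8345
y = 4.6856


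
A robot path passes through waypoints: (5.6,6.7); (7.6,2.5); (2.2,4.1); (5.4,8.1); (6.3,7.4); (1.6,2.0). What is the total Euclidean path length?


Segment lengths:
  seg1 = sqrt((2.0)^2 + (-4.2)^2) = 4.6519
  seg2 = sqrt((-5.4)^2 + (1.6)^2) = 5.6321
  seg3 = sqrt((3.2)^2 + (4.0)^2) = 5.1225
  seg4 = sqrt((0.9)^2 + (-0.7)^2) = 1.1402
  seg5 = sqrt((-4.7)^2 + (-5.4)^2) = 7.1589
Total = 23.7055


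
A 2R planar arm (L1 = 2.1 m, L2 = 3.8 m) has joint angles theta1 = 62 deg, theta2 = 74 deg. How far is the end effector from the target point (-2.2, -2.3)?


End effector via forward kinematics:
x = L1*cos(t1) + L2*cos(t1+t2) = -1.7476
y = L1*sin(t1) + L2*sin(t1+t2) = 4.4939
Distance to target:
d = sqrt((-2.2 - -1.7476)^2 + (-2.3 - 4.4939)^2)
= sqrt(0.2047 + 46.157)
= 6.8089 m


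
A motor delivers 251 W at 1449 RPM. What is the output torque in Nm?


omega = 1449 * 2*pi/60 = 151.7389 rad/s
tau = P / omega = 251 / 151.7389
= 1.6542 Nm


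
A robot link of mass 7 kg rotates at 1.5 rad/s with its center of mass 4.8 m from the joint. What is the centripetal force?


F = m * omega^2 * r
= 7 * 1.5^2 * 4.8
= 7 * 2.25 * 4.8
= 75.6 N


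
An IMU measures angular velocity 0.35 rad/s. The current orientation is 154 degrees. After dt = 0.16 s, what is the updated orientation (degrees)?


delta_theta = w * dt = 0.35 * 0.16 = 0.056 rad
= 3.2086 deg
theta_new = 154 + 3.2086 = 157.2086 deg


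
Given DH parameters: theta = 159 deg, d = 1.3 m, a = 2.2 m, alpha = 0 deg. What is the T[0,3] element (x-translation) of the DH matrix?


T[0,3] = a * cos(theta)
= 2.2 * cos(159 deg)
= 2.2 * -0.9336
= -2.0539


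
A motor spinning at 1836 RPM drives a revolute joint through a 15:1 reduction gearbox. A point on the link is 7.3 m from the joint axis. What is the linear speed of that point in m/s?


omega_motor = 1836 * 2*pi/60 = 192.2655 rad/s
omega_joint = omega_motor / 15 = 12.8177 rad/s
v = omega_joint * r = 12.8177 * 7.3
= 93.5692 m/s


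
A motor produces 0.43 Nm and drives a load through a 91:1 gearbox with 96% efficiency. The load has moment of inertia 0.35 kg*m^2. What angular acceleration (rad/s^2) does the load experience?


tau_out = tau_motor * N * eta
= 0.43 * 91 * 0.96 = 37.5648 Nm
alpha = tau_out / I = 37.5648 / 0.35
= 107.328 rad/s^2


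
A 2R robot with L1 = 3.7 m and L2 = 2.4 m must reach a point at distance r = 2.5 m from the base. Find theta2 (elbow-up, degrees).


cos(theta2) = (r^2 - L1^2 - L2^2) / (2*L1*L2)
cos(theta2) = (6.25 - 13.69 - 5.76) / 17.76
cos(theta2) = -0.743243
theta2 = 138.0084 degrees


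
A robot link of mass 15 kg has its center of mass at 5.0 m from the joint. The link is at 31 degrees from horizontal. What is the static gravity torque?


tau = m*g*L*cos(angle)
= 15 * 9.81 * 5.0 * cos(31 deg)
= 15 * 9.81 * 5.0 * 0.8572
= 630.6608 Nm


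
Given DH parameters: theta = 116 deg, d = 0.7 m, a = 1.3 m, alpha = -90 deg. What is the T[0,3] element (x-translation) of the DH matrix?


T[0,3] = a * cos(theta)
= 1.3 * cos(116 deg)
= 1.3 * -0.4384
= -0.5699


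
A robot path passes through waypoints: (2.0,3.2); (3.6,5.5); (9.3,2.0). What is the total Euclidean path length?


Segment lengths:
  seg1 = sqrt((1.6)^2 + (2.3)^2) = 2.8018
  seg2 = sqrt((5.7)^2 + (-3.5)^2) = 6.6888
Total = 9.4906


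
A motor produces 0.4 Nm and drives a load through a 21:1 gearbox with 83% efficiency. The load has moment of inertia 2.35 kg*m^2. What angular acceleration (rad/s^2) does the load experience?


tau_out = tau_motor * N * eta
= 0.4 * 21 * 0.83 = 6.972 Nm
alpha = tau_out / I = 6.972 / 2.35
= 2.9668 rad/s^2


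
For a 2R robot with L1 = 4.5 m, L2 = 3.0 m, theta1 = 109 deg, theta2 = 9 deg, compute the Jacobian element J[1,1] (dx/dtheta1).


J[1,1] = -L1*sin(t1) - L2*sin(t1+t2)
= -4.5*sin(109) - 3.0*sin(118)
= -6.9037


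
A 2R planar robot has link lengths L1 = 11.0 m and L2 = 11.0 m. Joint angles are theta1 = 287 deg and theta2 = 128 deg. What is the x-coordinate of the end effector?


Convert angles to radians: theta1 = 5.0091, theta2 = 2.234
x = L1*cos(theta1) + L2*cos(theta1+theta2)
x = 3.2161 + 6.3093
x = 9.5254


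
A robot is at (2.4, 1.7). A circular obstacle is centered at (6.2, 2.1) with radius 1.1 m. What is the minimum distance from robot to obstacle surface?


center_dist = sqrt((2.4-6.2)^2 + (1.7-2.1)^2)
= sqrt(14.44 + 0.16)
= 3.821
min_dist = center_dist - radius = 3.821 - 1.1 = 2.721 m


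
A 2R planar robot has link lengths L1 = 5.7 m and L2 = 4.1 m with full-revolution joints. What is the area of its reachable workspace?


r_max = L1 + L2 = 9.8 m
r_min = |L1 - L2| = 1.6 m
Area = pi*(r_max^2 - r_min^2)
= pi*(96.04 - 2.56)
= pi * 93.48
= 293.6761 m^2


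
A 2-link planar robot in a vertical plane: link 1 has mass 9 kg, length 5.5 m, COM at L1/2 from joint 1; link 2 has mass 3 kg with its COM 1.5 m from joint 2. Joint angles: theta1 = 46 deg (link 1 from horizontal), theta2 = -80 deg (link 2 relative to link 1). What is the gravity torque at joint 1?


Horizontal distance from joint 1 to link-1 COM:
  x_c1 = (L1/2)*cos(t1) = 2.75 * 0.6947 = 1.9103 m
Horizontal distance from joint 1 to link-2 COM:
  x_c2 = L1*cos(t1) + Lc2*cos(t1+t2)
       = 5.5*0.6947 + 1.5*0.829 = 5.0642 m
tau1 = m1*g*x_c1 + m2*g*x_c2
     = 9*9.81*1.9103 + 3*9.81*5.0642
     = 168.6613 + 149.0387
     = 317.7001 Nm


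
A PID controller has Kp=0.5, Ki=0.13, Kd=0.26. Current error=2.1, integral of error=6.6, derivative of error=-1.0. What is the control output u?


u = Kp*e + Ki*int(e) + Kd*de/dt
= 0.5*2.1 + 0.13*6.6 + 0.26*(-1.0)
= 1.05 + 0.858 + -0.26
= 1.648


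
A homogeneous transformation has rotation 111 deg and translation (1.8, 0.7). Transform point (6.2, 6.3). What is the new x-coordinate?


x' = cos(theta)*px - sin(theta)*py + tx
= -0.3584*6.2 - 0.9336*6.3 + 1.8
= -6.3034


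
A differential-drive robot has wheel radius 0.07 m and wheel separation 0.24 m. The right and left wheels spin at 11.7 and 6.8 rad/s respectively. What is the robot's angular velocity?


vR = r*wR = 0.07*11.7 = 0.819 m/s
vL = r*wL = 0.07*6.8 = 0.476 m/s
v = (vR+vL)/2 = 0.6475 m/s
omega = (vR-vL)/L = 1.4292 rad/s
angular velocity = 1.4292 rad/s


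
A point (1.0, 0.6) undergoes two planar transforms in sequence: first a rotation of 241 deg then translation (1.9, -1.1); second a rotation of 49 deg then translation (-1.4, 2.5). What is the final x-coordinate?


After transform 1:
x1 = cos(241)*1.0 - sin(241)*0.6 + 1.9 = 1.94
y1 = sin(241)*1.0 + cos(241)*0.6 + -1.1 = -2.2655
After transform 2:
x2 = cos(49)*1.94 - sin(49)*-2.2655 + -1.4
= 1.5825


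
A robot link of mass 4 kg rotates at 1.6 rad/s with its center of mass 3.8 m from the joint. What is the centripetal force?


F = m * omega^2 * r
= 4 * 1.6^2 * 3.8
= 4 * 2.56 * 3.8
= 38.912 N


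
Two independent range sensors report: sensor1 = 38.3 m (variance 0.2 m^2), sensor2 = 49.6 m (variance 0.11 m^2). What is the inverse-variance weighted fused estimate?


w1 = (1/var1) / (1/var1 + 1/var2)
   = 5.0 / (5.0 + 9.0909) = 0.3548
w2 = 1 - w1 = 0.6452
fused = w1*s1 + w2*s2 = 13.5903 + 32.0
= 45.5903 m


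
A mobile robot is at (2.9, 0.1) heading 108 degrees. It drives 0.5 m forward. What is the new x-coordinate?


x_new = x0 + d*cos(theta)
= 2.9 + 0.5*cos(108)
= 2.9 + -0.1545
= 2.7455


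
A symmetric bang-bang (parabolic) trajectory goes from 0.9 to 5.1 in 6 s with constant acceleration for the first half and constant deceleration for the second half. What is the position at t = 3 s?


Symmetric rest-to-rest: each phase covers (pf-p0)/2 in time T/2. 0.5*a*(T/2)^2 = (pf-p0)/2 => a = 4*(pf-p0)/T^2
a = 4*(5.1-0.9)/6^2 = 0.4667
t = 3 is in the acceleration phase (t <= T/2).
p = p0 + 0.5*a*t^2 = 0.9 + 0.5*0.4667*3^2
= 3.0


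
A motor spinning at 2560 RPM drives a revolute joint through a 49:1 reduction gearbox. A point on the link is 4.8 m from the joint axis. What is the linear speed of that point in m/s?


omega_motor = 2560 * 2*pi/60 = 268.0826 rad/s
omega_joint = omega_motor / 49 = 5.4711 rad/s
v = omega_joint * r = 5.4711 * 4.8
= 26.2612 m/s


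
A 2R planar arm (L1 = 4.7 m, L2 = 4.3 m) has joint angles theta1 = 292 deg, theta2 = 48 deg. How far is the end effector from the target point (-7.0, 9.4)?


End effector via forward kinematics:
x = L1*cos(t1) + L2*cos(t1+t2) = 5.8013
y = L1*sin(t1) + L2*sin(t1+t2) = -5.8285
Distance to target:
d = sqrt((-7.0 - 5.8013)^2 + (9.4 - -5.8285)^2)
= sqrt(163.874 + 231.9057)
= 19.8942 m


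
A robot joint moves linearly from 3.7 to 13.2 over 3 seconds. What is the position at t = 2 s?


s = t/T = 2/3 = 0.6667
p(t) = p0 + (pf-p0)*s
= 3.7 + (13.2 - 3.7) * 0.6667
= 10.0333


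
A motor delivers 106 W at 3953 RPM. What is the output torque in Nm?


omega = 3953 * 2*pi/60 = 413.9572 rad/s
tau = P / omega = 106 / 413.9572
= 0.2561 Nm


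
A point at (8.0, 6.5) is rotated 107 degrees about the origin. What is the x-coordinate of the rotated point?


x' = x*cos(theta) - y*sin(theta)
cos(107 deg) = -0.2924, sin(107 deg) = 0.9563
x' = 8.0 * -0.2924 - 6.5 * 0.9563
= -2.339 - 6.216
= -8.555


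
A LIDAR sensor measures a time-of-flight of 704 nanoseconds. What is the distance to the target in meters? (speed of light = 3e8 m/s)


tof = 704 ns = 7.04e-07 s
dist = c * tof / 2
= 3e8 * 7.04e-07 / 2
= 105.6 m


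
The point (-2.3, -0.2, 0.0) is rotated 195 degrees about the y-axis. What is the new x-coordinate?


Rotation about y-axis: x' = x*cos(theta) + z*sin(theta)
= -2.3 * -0.9659 + 0.0 * -0.2588
= 2.2216


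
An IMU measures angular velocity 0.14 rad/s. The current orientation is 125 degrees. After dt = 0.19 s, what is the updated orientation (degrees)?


delta_theta = w * dt = 0.14 * 0.19 = 0.0266 rad
= 1.5241 deg
theta_new = 125 + 1.5241 = 126.5241 deg


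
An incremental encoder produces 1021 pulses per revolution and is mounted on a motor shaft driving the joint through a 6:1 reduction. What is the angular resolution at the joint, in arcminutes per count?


counts per rev = 1021
effective counts at joint = 1021 * 6 = 6126
resolution = 360*60 / 6126
= 3.526 arcmin/count


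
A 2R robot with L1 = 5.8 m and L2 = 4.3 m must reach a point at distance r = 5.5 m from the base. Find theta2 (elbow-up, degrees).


cos(theta2) = (r^2 - L1^2 - L2^2) / (2*L1*L2)
cos(theta2) = (30.25 - 33.64 - 18.49) / 49.88
cos(theta2) = -0.438653
theta2 = 116.018 degrees


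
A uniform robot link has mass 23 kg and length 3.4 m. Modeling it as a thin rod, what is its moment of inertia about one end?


I = (1/3) * m * L^2
= (1/3) * 23 * 3.4^2
= 0.333333 * 23 * 11.56
= 88.6267 kg*m^2


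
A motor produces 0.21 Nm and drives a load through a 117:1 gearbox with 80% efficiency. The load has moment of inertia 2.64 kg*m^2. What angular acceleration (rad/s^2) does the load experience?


tau_out = tau_motor * N * eta
= 0.21 * 117 * 0.8 = 19.656 Nm
alpha = tau_out / I = 19.656 / 2.64
= 7.4455 rad/s^2


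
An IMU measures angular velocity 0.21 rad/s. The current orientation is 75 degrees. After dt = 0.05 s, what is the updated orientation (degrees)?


delta_theta = w * dt = 0.21 * 0.05 = 0.0105 rad
= 0.6016 deg
theta_new = 75 + 0.6016 = 75.6016 deg


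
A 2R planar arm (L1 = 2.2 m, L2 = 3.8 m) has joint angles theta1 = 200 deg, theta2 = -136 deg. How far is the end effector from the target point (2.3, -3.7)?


End effector via forward kinematics:
x = L1*cos(t1) + L2*cos(t1+t2) = -0.4015
y = L1*sin(t1) + L2*sin(t1+t2) = 2.663
Distance to target:
d = sqrt((2.3 - -0.4015)^2 + (-3.7 - 2.663)^2)
= sqrt(7.2982 + 40.4874)
= 6.9127 m


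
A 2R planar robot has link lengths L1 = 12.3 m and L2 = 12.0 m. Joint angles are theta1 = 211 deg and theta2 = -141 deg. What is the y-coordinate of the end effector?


Convert angles to radians: theta1 = 3.6826, theta2 = -2.4609
y = L1*sin(theta1) + L2*sin(theta1+theta2)
y = -6.335 + 11.2763
y = 4.9413


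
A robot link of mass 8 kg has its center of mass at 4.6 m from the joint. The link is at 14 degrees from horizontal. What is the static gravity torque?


tau = m*g*L*cos(angle)
= 8 * 9.81 * 4.6 * cos(14 deg)
= 8 * 9.81 * 4.6 * 0.9703
= 350.2845 Nm


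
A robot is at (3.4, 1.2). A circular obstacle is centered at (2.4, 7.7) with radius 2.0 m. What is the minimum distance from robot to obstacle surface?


center_dist = sqrt((3.4-2.4)^2 + (1.2-7.7)^2)
= sqrt(1.0 + 42.25)
= 6.5765
min_dist = center_dist - radius = 6.5765 - 2.0 = 4.5765 m


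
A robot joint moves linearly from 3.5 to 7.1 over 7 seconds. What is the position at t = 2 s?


s = t/T = 2/7 = 0.2857
p(t) = p0 + (pf-p0)*s
= 3.5 + (7.1 - 3.5) * 0.2857
= 4.5286


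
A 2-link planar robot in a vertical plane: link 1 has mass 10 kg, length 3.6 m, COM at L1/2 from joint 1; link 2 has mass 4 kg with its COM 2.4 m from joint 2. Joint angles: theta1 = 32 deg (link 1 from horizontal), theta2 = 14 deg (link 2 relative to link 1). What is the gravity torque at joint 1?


Horizontal distance from joint 1 to link-1 COM:
  x_c1 = (L1/2)*cos(t1) = 1.8 * 0.848 = 1.5265 m
Horizontal distance from joint 1 to link-2 COM:
  x_c2 = L1*cos(t1) + Lc2*cos(t1+t2)
       = 3.6*0.848 + 2.4*0.6947 = 4.7202 m
tau1 = m1*g*x_c1 + m2*g*x_c2
     = 10*9.81*1.5265 + 4*9.81*4.7202
     = 149.7483 + 185.2188
     = 334.9671 Nm


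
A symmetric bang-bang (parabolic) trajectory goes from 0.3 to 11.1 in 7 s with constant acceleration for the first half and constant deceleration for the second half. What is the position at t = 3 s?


Symmetric rest-to-rest: each phase covers (pf-p0)/2 in time T/2. 0.5*a*(T/2)^2 = (pf-p0)/2 => a = 4*(pf-p0)/T^2
a = 4*(11.1-0.3)/7^2 = 0.8816
t = 3 is in the acceleration phase (t <= T/2).
p = p0 + 0.5*a*t^2 = 0.3 + 0.5*0.8816*3^2
= 4.2673


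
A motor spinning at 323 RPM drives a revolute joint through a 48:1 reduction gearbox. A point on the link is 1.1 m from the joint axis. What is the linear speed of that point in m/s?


omega_motor = 323 * 2*pi/60 = 33.8245 rad/s
omega_joint = omega_motor / 48 = 0.7047 rad/s
v = omega_joint * r = 0.7047 * 1.1
= 0.7751 m/s


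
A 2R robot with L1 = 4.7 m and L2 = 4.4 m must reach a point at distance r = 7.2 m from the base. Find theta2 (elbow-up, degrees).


cos(theta2) = (r^2 - L1^2 - L2^2) / (2*L1*L2)
cos(theta2) = (51.84 - 22.09 - 19.36) / 41.36
cos(theta2) = 0.251209
theta2 = 75.4509 degrees


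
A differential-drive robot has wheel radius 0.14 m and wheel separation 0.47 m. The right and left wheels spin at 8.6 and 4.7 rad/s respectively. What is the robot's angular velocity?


vR = r*wR = 0.14*8.6 = 1.204 m/s
vL = r*wL = 0.14*4.7 = 0.658 m/s
v = (vR+vL)/2 = 0.931 m/s
omega = (vR-vL)/L = 1.1617 rad/s
angular velocity = 1.1617 rad/s


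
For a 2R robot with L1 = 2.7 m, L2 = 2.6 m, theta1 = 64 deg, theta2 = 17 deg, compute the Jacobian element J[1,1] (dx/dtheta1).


J[1,1] = -L1*sin(t1) - L2*sin(t1+t2)
= -2.7*sin(64) - 2.6*sin(81)
= -4.9947


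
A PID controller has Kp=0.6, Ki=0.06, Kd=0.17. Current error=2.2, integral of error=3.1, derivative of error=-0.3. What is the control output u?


u = Kp*e + Ki*int(e) + Kd*de/dt
= 0.6*2.2 + 0.06*3.1 + 0.17*(-0.3)
= 1.32 + 0.186 + -0.051
= 1.455


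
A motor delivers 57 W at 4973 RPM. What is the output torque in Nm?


omega = 4973 * 2*pi/60 = 520.7713 rad/s
tau = P / omega = 57 / 520.7713
= 0.1095 Nm


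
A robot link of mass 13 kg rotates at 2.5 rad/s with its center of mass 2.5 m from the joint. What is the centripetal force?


F = m * omega^2 * r
= 13 * 2.5^2 * 2.5
= 13 * 6.25 * 2.5
= 203.125 N


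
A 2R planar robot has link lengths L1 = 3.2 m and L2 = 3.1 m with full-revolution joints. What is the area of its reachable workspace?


r_max = L1 + L2 = 6.3 m
r_min = |L1 - L2| = 0.1 m
Area = pi*(r_max^2 - r_min^2)
= pi*(39.69 - 0.01)
= pi * 39.68
= 124.6584 m^2


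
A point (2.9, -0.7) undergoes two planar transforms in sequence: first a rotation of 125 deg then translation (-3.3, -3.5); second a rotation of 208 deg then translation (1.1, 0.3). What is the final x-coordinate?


After transform 1:
x1 = cos(125)*2.9 - sin(125)*-0.7 + -3.3 = -4.39
y1 = sin(125)*2.9 + cos(125)*-0.7 + -3.5 = -0.723
After transform 2:
x2 = cos(208)*-4.39 - sin(208)*-0.723 + 1.1
= 4.6367


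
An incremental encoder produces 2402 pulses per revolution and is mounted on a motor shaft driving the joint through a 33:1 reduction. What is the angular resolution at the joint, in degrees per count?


counts per rev = 2402
effective counts at joint = 2402 * 33 = 79266
resolution = 360 / 79266
= 0.0045 deg/count


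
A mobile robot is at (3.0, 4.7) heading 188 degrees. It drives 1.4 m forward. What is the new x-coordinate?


x_new = x0 + d*cos(theta)
= 3.0 + 1.4*cos(188)
= 3.0 + -1.3864
= 1.6136


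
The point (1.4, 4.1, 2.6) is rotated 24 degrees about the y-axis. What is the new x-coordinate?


Rotation about y-axis: x' = x*cos(theta) + z*sin(theta)
= 1.4 * 0.9135 + 2.6 * 0.4067
= 2.3365


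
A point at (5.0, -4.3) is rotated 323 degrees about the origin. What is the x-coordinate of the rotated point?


x' = x*cos(theta) - y*sin(theta)
cos(323 deg) = 0.7986, sin(323 deg) = -0.6018
x' = 5.0 * 0.7986 - -4.3 * -0.6018
= 3.9932 - 2.5878
= 1.4054
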